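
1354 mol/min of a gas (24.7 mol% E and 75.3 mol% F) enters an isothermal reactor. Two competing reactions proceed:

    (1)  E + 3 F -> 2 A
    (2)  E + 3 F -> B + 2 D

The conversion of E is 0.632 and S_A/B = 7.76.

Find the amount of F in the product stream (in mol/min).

385 mol/min

Conversion of E: E consumed = 0.632 × 334.4 = 211.4 mol/min = 1ξ₁ + 1ξ₂.
Selectivity: 2ξ₁ / (1ξ₂) = 7.76 → ξ₁ = 3.88 ξ₂.
Substitute: (1·3.88 + 1) ξ₂ = 211.4 → ξ₂ = 43.31 mol/min, ξ₁ = 168.1 mol/min.
Outlet amounts (n = n₀ + Σ ν·ξ):
  E: 334.4 − 1(168.1) − 1(43.31) = 123.1
  F: 1020 − 3(168.1) − 3(43.31) = 385.5
  A: 0 + 2(168.1) = 336.1
  B: 0 + 1(43.31) = 43.31
  D: 0 + 2(43.31) = 86.62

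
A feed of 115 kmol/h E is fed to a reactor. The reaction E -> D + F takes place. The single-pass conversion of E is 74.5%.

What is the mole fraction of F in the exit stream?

0.427

E reacted = 0.745 × 115 = 85.67 kmol/h; ν_E = −1, so ξ = 85.67/1 = 85.67 kmol/h.
Outlet amounts (n = n₀ + ν ξ):
  E: 115 − 1(85.67) = 29.33
  D: 0 + 1(85.67) = 85.67
  F: 0 + 1(85.67) = 85.67
Total out = 200.7 kmol/h; y_F = 85.67 / 200.7 = 0.4269.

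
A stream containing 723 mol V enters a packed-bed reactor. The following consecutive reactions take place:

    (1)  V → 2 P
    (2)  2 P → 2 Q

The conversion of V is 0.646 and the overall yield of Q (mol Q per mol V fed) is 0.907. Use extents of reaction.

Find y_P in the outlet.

0.234

Conversion of V: V consumed = 1ξ₁ = 0.646 × 723 → ξ₁ = 467.1 mol.
Yield of Q: 2ξ₂ / 723 = 0.907 → ξ₂ = 327.9 mol.
Outlet amounts (n = n₀ + Σ ν·ξ):
  V: 723 − 1(467.1) = 255.9
  P: 0 + 2(467.1) − 2(327.9) = 278.4
  Q: 0 + 2(327.9) = 655.8
Total out = 1190 mol; y_P = 278.4 / 1190 = 0.2339.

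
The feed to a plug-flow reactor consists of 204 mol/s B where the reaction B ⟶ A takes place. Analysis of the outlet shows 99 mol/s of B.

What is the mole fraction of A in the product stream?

For B: n = n₀ − 1ξ → 99 = 204 − 1ξ, giving ξ = 105 mol/s.
Outlet amounts (n = n₀ + ν ξ):
  B: 204 − 1(105) = 99
  A: 0 + 1(105) = 105
Total out = 204 mol/s; y_A = 105 / 204 = 0.5147.

0.515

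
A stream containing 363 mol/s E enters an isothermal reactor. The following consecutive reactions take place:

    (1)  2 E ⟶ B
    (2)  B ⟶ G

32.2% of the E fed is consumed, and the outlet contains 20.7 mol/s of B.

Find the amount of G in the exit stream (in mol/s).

Conversion of E: E consumed = 2ξ₁ = 0.322 × 363 → ξ₁ = 58.44 mol/s.
B balance: n_B = 0 + 1ξ₁ − 1ξ₂ = 20.7 → ξ₂ = (1·58.44 − 20.7)/1 = 37.74 mol/s.
Outlet amounts (n = n₀ + Σ ν·ξ):
  E: 363 − 2(58.44) = 246.1
  B: 0 + 1(58.44) − 1(37.74) = 20.7
  G: 0 + 1(37.74) = 37.74

37.7 mol/s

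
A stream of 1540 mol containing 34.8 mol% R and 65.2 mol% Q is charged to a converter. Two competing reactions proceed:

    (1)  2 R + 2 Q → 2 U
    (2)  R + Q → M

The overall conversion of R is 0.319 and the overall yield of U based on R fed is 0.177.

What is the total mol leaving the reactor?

Yield of U: 2ξ₁ / 535.9 = 0.177 → ξ₁ = 47.43 mol.
Conversion of R: 2ξ₁ + 1ξ₂ = 0.319 × 535.9 = 171 → ξ₂ = 76.1 mol.
Outlet amounts (n = n₀ + Σ ν·ξ):
  R: 535.9 − 2(47.43) − 1(76.1) = 365
  Q: 1004 − 2(47.43) − 1(76.1) = 833.1
  U: 0 + 2(47.43) = 94.86
  M: 0 + 1(76.1) = 76.1
Total out = 365 + 833.1 + 94.86 + 76.1 = 1369 mol.

1370 mol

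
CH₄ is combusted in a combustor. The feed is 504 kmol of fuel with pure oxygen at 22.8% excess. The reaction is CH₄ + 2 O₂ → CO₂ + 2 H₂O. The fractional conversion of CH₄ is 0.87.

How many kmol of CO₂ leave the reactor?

Stoichiometric O₂ = 2 × 504 = 1008 kmol; O₂ fed = 1008 × 1.228 = 1238 kmol.
Fuel reacted = 0.87 × 504 → ξ = 438.5 kmol.
Outlet (n = n₀ + ν ξ):
  CH₄: 504 − 1(438.5) = 65.52
  O₂: 1238 − 2(438.5) = 360.9
  CO₂: 0 + 1(438.5) = 438.5
  H₂O: 0 + 2(438.5) = 877

438 kmol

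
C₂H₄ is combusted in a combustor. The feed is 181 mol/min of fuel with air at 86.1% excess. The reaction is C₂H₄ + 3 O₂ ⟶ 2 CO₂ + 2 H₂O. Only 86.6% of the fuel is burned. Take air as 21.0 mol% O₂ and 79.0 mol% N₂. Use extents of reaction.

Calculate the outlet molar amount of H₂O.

Stoichiometric O₂ = 3 × 181 = 543 mol/min; O₂ fed = 543 × 1.861 = 1011 mol/min.
N₂ fed = 1011 × 79/21 = 3801 mol/min.
Fuel reacted = 0.866 × 181 → ξ = 156.7 mol/min.
Outlet (n = n₀ + ν ξ):
  C₂H₄: 181 − 1(156.7) = 24.25
  O₂: 1011 − 3(156.7) = 540.3
  N₂: 3801 (inert)
  CO₂: 0 + 2(156.7) = 313.5
  H₂O: 0 + 2(156.7) = 313.5

313 mol/min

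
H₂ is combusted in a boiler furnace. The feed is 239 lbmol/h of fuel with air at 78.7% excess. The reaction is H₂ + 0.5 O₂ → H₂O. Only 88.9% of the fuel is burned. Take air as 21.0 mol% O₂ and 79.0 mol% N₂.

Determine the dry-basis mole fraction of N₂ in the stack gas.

Stoichiometric O₂ = 0.5 × 239 = 119.5 lbmol/h; O₂ fed = 119.5 × 1.787 = 213.5 lbmol/h.
N₂ fed = 213.5 × 79/21 = 803.3 lbmol/h.
Fuel reacted = 0.889 × 239 → ξ = 212.5 lbmol/h.
Outlet (n = n₀ + ν ξ):
  H₂: 239 − 1(212.5) = 26.53
  O₂: 213.5 − 0.5(212.5) = 107.3
  N₂: 803.3 (inert)
  H₂O: 0 + 1(212.5) = 212.5
Dry total = 937.2 lbmol/h; y_N₂ (dry) = 803.3 / 937.2 = 0.8572.

0.857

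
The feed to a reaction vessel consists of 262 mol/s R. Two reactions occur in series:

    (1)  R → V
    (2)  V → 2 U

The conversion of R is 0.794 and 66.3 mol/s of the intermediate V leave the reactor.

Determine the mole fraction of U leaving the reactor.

0.702

Conversion of R: R consumed = 1ξ₁ = 0.794 × 262 → ξ₁ = 208 mol/s.
V balance: n_V = 0 + 1ξ₁ − 1ξ₂ = 66.3 → ξ₂ = (1·208 − 66.3)/1 = 141.7 mol/s.
Outlet amounts (n = n₀ + Σ ν·ξ):
  R: 262 − 1(208) = 53.97
  V: 0 + 1(208) − 1(141.7) = 66.3
  U: 0 + 2(141.7) = 283.5
Total out = 403.7 mol/s; y_U = 283.5 / 403.7 = 0.7021.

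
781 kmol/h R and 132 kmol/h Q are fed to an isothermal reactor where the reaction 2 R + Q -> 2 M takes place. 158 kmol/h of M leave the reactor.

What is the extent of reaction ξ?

ξ = 79 kmol/h

For M: n = n₀ + 2ξ → 158 = 0 + 2ξ, giving ξ = 79 kmol/h.
Outlet amounts (n = n₀ + ν ξ):
  R: 781 − 2(79) = 623
  Q: 132 − 1(79) = 53
  M: 0 + 2(79) = 158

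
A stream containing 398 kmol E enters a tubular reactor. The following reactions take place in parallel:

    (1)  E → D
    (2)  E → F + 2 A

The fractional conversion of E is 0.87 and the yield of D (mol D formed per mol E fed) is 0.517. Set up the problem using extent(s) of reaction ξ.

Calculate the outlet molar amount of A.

Yield of D: 1ξ₁ / 398 = 0.517 → ξ₁ = 205.8 kmol.
Conversion of E: 1ξ₁ + 1ξ₂ = 0.87 × 398 = 346.3 → ξ₂ = 140.5 kmol.
Outlet amounts (n = n₀ + Σ ν·ξ):
  E: 398 − 1(205.8) − 1(140.5) = 51.74
  D: 0 + 1(205.8) = 205.8
  F: 0 + 1(140.5) = 140.5
  A: 0 + 2(140.5) = 281

281 kmol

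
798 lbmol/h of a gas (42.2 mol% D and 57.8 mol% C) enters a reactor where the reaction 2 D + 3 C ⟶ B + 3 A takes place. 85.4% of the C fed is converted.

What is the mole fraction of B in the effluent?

C reacted = 0.854 × 461.2 = 393.9 lbmol/h; ν_C = −3, so ξ = 393.9/3 = 131.3 lbmol/h.
Outlet amounts (n = n₀ + ν ξ):
  D: 336.8 − 2(131.3) = 74.15
  C: 461.2 − 3(131.3) = 67.34
  B: 0 + 1(131.3) = 131.3
  A: 0 + 3(131.3) = 393.9
Total out = 666.7 lbmol/h; y_B = 131.3 / 666.7 = 0.1969.

0.197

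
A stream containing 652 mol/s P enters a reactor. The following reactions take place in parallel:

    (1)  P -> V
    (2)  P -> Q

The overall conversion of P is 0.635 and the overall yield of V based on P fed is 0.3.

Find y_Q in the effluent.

0.335

Yield of V: 1ξ₁ / 652 = 0.3 → ξ₁ = 195.6 mol/s.
Conversion of P: 1ξ₁ + 1ξ₂ = 0.635 × 652 = 414 → ξ₂ = 218.4 mol/s.
Outlet amounts (n = n₀ + Σ ν·ξ):
  P: 652 − 1(195.6) − 1(218.4) = 238
  V: 0 + 1(195.6) = 195.6
  Q: 0 + 1(218.4) = 218.4
Total out = 652 mol/s; y_Q = 218.4 / 652 = 0.335.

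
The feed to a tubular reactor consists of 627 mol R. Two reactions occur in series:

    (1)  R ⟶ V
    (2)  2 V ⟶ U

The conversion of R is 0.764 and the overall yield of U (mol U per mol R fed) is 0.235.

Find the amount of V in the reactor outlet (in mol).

184 mol

Conversion of R: R consumed = 1ξ₁ = 0.764 × 627 → ξ₁ = 479 mol.
Yield of U: 1ξ₂ / 627 = 0.235 → ξ₂ = 147.3 mol.
Outlet amounts (n = n₀ + Σ ν·ξ):
  R: 627 − 1(479) = 148
  V: 0 + 1(479) − 2(147.3) = 184.3
  U: 0 + 1(147.3) = 147.3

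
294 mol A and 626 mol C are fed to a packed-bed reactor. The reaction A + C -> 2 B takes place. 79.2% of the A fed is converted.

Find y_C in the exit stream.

0.427

A reacted = 0.792 × 294 = 232.8 mol; ν_A = −1, so ξ = 232.8/1 = 232.8 mol.
Outlet amounts (n = n₀ + ν ξ):
  A: 294 − 1(232.8) = 61.15
  C: 626 − 1(232.8) = 393.2
  B: 0 + 2(232.8) = 465.7
Total out = 920 mol; y_C = 393.2 / 920 = 0.4273.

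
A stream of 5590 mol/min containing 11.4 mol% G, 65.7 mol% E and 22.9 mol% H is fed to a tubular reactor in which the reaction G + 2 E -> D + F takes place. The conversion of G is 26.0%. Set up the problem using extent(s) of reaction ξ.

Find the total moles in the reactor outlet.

5420 mol/min

G reacted = 0.26 × 637.3 = 165.7 mol/min; ν_G = −1, so ξ = 165.7/1 = 165.7 mol/min.
Outlet amounts (n = n₀ + ν ξ):
  G: 637.3 − 1(165.7) = 471.6
  E: 3673 − 2(165.7) = 3341
  D: 0 + 1(165.7) = 165.7
  F: 0 + 1(165.7) = 165.7
  H: 1280 (inert)
Total out = 471.6 + 3341 + 165.7 + 165.7 + 1280 = 5424 mol/min.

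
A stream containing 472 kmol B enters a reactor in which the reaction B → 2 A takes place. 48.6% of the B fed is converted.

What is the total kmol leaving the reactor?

701 kmol

B reacted = 0.486 × 472 = 229.4 kmol; ν_B = −1, so ξ = 229.4/1 = 229.4 kmol.
Outlet amounts (n = n₀ + ν ξ):
  B: 472 − 1(229.4) = 242.6
  A: 0 + 2(229.4) = 458.8
Total out = 242.6 + 458.8 = 701.4 kmol.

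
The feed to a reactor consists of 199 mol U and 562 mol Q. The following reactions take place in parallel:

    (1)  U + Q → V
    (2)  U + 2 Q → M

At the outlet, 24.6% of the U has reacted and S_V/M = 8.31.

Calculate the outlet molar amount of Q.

Conversion of U: U consumed = 0.246 × 199 = 48.95 mol = 1ξ₁ + 1ξ₂.
Selectivity: 1ξ₁ / (1ξ₂) = 8.31 → ξ₁ = 8.31 ξ₂.
Substitute: (1·8.31 + 1) ξ₂ = 48.95 → ξ₂ = 5.258 mol, ξ₁ = 43.7 mol.
Outlet amounts (n = n₀ + Σ ν·ξ):
  U: 199 − 1(43.7) − 1(5.258) = 150
  Q: 562 − 1(43.7) − 2(5.258) = 507.8
  V: 0 + 1(43.7) = 43.7
  M: 0 + 1(5.258) = 5.258

508 mol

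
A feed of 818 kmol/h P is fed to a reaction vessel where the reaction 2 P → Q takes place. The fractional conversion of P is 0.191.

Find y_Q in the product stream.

P reacted = 0.191 × 818 = 156.2 kmol/h; ν_P = −2, so ξ = 156.2/2 = 78.12 kmol/h.
Outlet amounts (n = n₀ + ν ξ):
  P: 818 − 2(78.12) = 661.8
  Q: 0 + 1(78.12) = 78.12
Total out = 739.9 kmol/h; y_Q = 78.12 / 739.9 = 0.1056.

0.106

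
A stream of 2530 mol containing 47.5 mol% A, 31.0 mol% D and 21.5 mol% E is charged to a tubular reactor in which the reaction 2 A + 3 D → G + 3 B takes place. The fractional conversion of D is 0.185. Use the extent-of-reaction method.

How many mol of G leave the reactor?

D reacted = 0.185 × 784.3 = 145.1 mol; ν_D = −3, so ξ = 145.1/3 = 48.37 mol.
Outlet amounts (n = n₀ + ν ξ):
  A: 1202 − 2(48.37) = 1105
  D: 784.3 − 3(48.37) = 639.2
  G: 0 + 1(48.37) = 48.37
  B: 0 + 3(48.37) = 145.1
  E: 544 (inert)

48.4 mol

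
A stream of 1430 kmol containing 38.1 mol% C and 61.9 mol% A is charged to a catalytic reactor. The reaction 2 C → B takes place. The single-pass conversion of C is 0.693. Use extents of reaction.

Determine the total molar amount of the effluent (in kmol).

C reacted = 0.693 × 544.8 = 377.6 kmol; ν_C = −2, so ξ = 377.6/2 = 188.8 kmol.
Outlet amounts (n = n₀ + ν ξ):
  C: 544.8 − 2(188.8) = 167.3
  B: 0 + 1(188.8) = 188.8
  A: 885.2 (inert)
Total out = 167.3 + 188.8 + 885.2 = 1241 kmol.

1240 kmol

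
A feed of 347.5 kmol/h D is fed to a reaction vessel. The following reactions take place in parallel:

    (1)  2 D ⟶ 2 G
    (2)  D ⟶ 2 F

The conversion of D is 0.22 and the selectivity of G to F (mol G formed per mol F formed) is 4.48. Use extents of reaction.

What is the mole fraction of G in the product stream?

Conversion of D: D consumed = 0.22 × 347.5 = 76.45 kmol/h = 2ξ₁ + 1ξ₂.
Selectivity: 2ξ₁ / (2ξ₂) = 4.48 → ξ₁ = 4.48 ξ₂.
Substitute: (2·4.48 + 1) ξ₂ = 76.45 → ξ₂ = 7.676 kmol/h, ξ₁ = 34.39 kmol/h.
Outlet amounts (n = n₀ + Σ ν·ξ):
  D: 347.5 − 2(34.39) − 1(7.676) = 271.1
  G: 0 + 2(34.39) = 68.77
  F: 0 + 2(7.676) = 15.35
Total out = 355.2 kmol/h; y_G = 68.77 / 355.2 = 0.1936.

0.194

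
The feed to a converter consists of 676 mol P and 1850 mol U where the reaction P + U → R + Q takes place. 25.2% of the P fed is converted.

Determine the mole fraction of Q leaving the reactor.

0.0674

P reacted = 0.252 × 676 = 170.4 mol; ν_P = −1, so ξ = 170.4/1 = 170.4 mol.
Outlet amounts (n = n₀ + ν ξ):
  P: 676 − 1(170.4) = 505.6
  U: 1850 − 1(170.4) = 1680
  R: 0 + 1(170.4) = 170.4
  Q: 0 + 1(170.4) = 170.4
Total out = 2526 mol; y_Q = 170.4 / 2526 = 0.06744.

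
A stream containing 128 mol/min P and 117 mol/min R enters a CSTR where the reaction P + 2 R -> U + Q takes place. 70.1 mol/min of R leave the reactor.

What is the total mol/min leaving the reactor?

For R: n = n₀ − 2ξ → 70.1 = 117 − 2ξ, giving ξ = 23.45 mol/min.
Outlet amounts (n = n₀ + ν ξ):
  P: 128 − 1(23.45) = 104.5
  R: 117 − 2(23.45) = 70.1
  U: 0 + 1(23.45) = 23.45
  Q: 0 + 1(23.45) = 23.45
Total out = 104.5 + 70.1 + 23.45 + 23.45 = 221.6 mol/min.

222 mol/min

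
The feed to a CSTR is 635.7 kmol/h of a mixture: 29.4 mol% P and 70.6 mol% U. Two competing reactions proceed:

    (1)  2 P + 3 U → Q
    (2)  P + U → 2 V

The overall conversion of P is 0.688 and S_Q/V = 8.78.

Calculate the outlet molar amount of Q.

62.5 kmol/h

Conversion of P: P consumed = 0.688 × 186.9 = 128.6 kmol/h = 2ξ₁ + 1ξ₂.
Selectivity: 1ξ₁ / (2ξ₂) = 8.78 → ξ₁ = 17.56 ξ₂.
Substitute: (2·17.56 + 1) ξ₂ = 128.6 → ξ₂ = 3.56 kmol/h, ξ₁ = 62.51 kmol/h.
Outlet amounts (n = n₀ + Σ ν·ξ):
  P: 186.9 − 2(62.51) − 1(3.56) = 58.31
  U: 448.8 − 3(62.51) − 1(3.56) = 257.7
  Q: 0 + 1(62.51) = 62.51
  V: 0 + 2(3.56) = 7.12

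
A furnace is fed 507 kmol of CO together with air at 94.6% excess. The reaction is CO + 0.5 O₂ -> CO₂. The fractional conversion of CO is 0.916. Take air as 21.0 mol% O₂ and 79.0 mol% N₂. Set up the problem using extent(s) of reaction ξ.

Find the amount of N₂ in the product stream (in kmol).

1860 kmol

Stoichiometric O₂ = 0.5 × 507 = 253.5 kmol; O₂ fed = 253.5 × 1.946 = 493.3 kmol.
N₂ fed = 493.3 × 79/21 = 1856 kmol.
Fuel reacted = 0.916 × 507 → ξ = 464.4 kmol.
Outlet (n = n₀ + ν ξ):
  CO: 507 − 1(464.4) = 42.59
  O₂: 493.3 − 0.5(464.4) = 261.1
  N₂: 1856 (inert)
  CO₂: 0 + 1(464.4) = 464.4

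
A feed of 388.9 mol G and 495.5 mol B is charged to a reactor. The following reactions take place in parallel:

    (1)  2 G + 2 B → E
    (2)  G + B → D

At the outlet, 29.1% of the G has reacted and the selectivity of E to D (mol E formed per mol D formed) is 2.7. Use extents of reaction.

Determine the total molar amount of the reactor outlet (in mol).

Conversion of G: G consumed = 0.291 × 388.9 = 113.2 mol = 2ξ₁ + 1ξ₂.
Selectivity: 1ξ₁ / (1ξ₂) = 2.7 → ξ₁ = 2.7 ξ₂.
Substitute: (2·2.7 + 1) ξ₂ = 113.2 → ξ₂ = 17.68 mol, ξ₁ = 47.74 mol.
Outlet amounts (n = n₀ + Σ ν·ξ):
  G: 388.9 − 2(47.74) − 1(17.68) = 275.7
  B: 495.5 − 2(47.74) − 1(17.68) = 382.3
  E: 0 + 1(47.74) = 47.74
  D: 0 + 1(17.68) = 17.68
Total out = 275.7 + 382.3 + 47.74 + 17.68 = 723.5 mol.

723 mol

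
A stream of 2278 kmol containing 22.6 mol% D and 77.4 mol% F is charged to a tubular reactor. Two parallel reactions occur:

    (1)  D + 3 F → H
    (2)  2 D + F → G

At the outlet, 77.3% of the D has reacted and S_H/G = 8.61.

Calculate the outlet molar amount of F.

757 kmol

Conversion of D: D consumed = 0.773 × 514.8 = 398 kmol = 1ξ₁ + 2ξ₂.
Selectivity: 1ξ₁ / (1ξ₂) = 8.61 → ξ₁ = 8.61 ξ₂.
Substitute: (1·8.61 + 2) ξ₂ = 398 → ξ₂ = 37.51 kmol, ξ₁ = 322.9 kmol.
Outlet amounts (n = n₀ + Σ ν·ξ):
  D: 514.8 − 1(322.9) − 2(37.51) = 116.9
  F: 1763 − 3(322.9) − 1(37.51) = 756.8
  H: 0 + 1(322.9) = 322.9
  G: 0 + 1(37.51) = 37.51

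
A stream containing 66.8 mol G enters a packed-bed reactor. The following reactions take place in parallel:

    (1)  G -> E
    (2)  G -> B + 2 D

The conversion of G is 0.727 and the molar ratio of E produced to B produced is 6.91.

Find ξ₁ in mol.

Conversion of G: G consumed = 0.727 × 66.8 = 48.56 mol = 1ξ₁ + 1ξ₂.
Selectivity: 1ξ₁ / (1ξ₂) = 6.91 → ξ₁ = 6.91 ξ₂.
Substitute: (1·6.91 + 1) ξ₂ = 48.56 → ξ₂ = 6.14 mol, ξ₁ = 42.42 mol.
Outlet amounts (n = n₀ + Σ ν·ξ):
  G: 66.8 − 1(42.42) − 1(6.14) = 18.24
  E: 0 + 1(42.42) = 42.42
  B: 0 + 1(6.14) = 6.14
  D: 0 + 2(6.14) = 12.28

ξ₁ = 42.4 mol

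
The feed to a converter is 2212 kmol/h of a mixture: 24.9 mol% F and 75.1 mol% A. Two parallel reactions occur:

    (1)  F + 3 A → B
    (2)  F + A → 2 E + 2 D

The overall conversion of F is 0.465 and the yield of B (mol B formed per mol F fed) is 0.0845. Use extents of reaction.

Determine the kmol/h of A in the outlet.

Yield of B: 1ξ₁ / 550.8 = 0.0845 → ξ₁ = 46.54 kmol/h.
Conversion of F: 1ξ₁ + 1ξ₂ = 0.465 × 550.8 = 256.1 → ξ₂ = 209.6 kmol/h.
Outlet amounts (n = n₀ + Σ ν·ξ):
  F: 550.8 − 1(46.54) − 1(209.6) = 294.7
  A: 1661 − 3(46.54) − 1(209.6) = 1312
  B: 0 + 1(46.54) = 46.54
  E: 0 + 2(209.6) = 419.1
  D: 0 + 2(209.6) = 419.1

1310 kmol/h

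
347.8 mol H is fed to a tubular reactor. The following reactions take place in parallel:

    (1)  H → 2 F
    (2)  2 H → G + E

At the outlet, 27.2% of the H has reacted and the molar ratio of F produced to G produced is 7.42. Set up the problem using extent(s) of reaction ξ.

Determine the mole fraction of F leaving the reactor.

0.3

Conversion of H: H consumed = 0.272 × 347.8 = 94.6 mol = 1ξ₁ + 2ξ₂.
Selectivity: 2ξ₁ / (1ξ₂) = 7.42 → ξ₁ = 3.71 ξ₂.
Substitute: (1·3.71 + 2) ξ₂ = 94.6 → ξ₂ = 16.57 mol, ξ₁ = 61.47 mol.
Outlet amounts (n = n₀ + Σ ν·ξ):
  H: 347.8 − 1(61.47) − 2(16.57) = 253.2
  F: 0 + 2(61.47) = 122.9
  G: 0 + 1(16.57) = 16.57
  E: 0 + 1(16.57) = 16.57
Total out = 409.3 mol; y_F = 122.9 / 409.3 = 0.3004.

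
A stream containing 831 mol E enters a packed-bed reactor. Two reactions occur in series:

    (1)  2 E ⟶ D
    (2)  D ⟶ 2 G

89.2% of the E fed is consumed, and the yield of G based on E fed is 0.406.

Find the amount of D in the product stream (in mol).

Conversion of E: E consumed = 2ξ₁ = 0.892 × 831 → ξ₁ = 370.6 mol.
Yield of G: 2ξ₂ / 831 = 0.406 → ξ₂ = 168.7 mol.
Outlet amounts (n = n₀ + Σ ν·ξ):
  E: 831 − 2(370.6) = 89.75
  D: 0 + 1(370.6) − 1(168.7) = 201.9
  G: 0 + 2(168.7) = 337.4

202 mol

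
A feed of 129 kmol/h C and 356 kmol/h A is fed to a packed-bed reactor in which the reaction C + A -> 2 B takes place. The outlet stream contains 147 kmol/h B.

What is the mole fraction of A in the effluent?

For B: n = n₀ + 2ξ → 147 = 0 + 2ξ, giving ξ = 73.5 kmol/h.
Outlet amounts (n = n₀ + ν ξ):
  C: 129 − 1(73.5) = 55.5
  A: 356 − 1(73.5) = 282.5
  B: 0 + 2(73.5) = 147
Total out = 485 kmol/h; y_A = 282.5 / 485 = 0.5825.

0.582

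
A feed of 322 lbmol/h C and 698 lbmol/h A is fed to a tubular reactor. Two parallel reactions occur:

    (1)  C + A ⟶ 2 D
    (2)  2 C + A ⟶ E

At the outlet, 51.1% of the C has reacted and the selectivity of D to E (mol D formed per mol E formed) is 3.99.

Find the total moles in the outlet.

Conversion of C: C consumed = 0.511 × 322 = 164.5 lbmol/h = 1ξ₁ + 2ξ₂.
Selectivity: 2ξ₁ / (1ξ₂) = 3.99 → ξ₁ = 1.995 ξ₂.
Substitute: (1·1.995 + 2) ξ₂ = 164.5 → ξ₂ = 41.19 lbmol/h, ξ₁ = 82.17 lbmol/h.
Outlet amounts (n = n₀ + Σ ν·ξ):
  C: 322 − 1(82.17) − 2(41.19) = 157.5
  A: 698 − 1(82.17) − 1(41.19) = 574.6
  D: 0 + 2(82.17) = 164.3
  E: 0 + 1(41.19) = 41.19
Total out = 157.5 + 574.6 + 164.3 + 41.19 = 937.6 lbmol/h.

938 lbmol/h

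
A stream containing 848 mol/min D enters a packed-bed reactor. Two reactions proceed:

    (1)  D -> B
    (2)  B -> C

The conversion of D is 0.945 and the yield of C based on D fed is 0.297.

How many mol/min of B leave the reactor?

550 mol/min

Conversion of D: D consumed = 1ξ₁ = 0.945 × 848 → ξ₁ = 801.4 mol/min.
Yield of C: 1ξ₂ / 848 = 0.297 → ξ₂ = 251.9 mol/min.
Outlet amounts (n = n₀ + Σ ν·ξ):
  D: 848 − 1(801.4) = 46.64
  B: 0 + 1(801.4) − 1(251.9) = 549.5
  C: 0 + 1(251.9) = 251.9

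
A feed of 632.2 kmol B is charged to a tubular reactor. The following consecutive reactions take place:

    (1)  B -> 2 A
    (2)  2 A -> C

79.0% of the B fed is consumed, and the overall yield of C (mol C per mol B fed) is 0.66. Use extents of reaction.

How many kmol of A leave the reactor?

164 kmol

Conversion of B: B consumed = 1ξ₁ = 0.79 × 632.2 → ξ₁ = 499.4 kmol.
Yield of C: 1ξ₂ / 632.2 = 0.66 → ξ₂ = 417.3 kmol.
Outlet amounts (n = n₀ + Σ ν·ξ):
  B: 632.2 − 1(499.4) = 132.8
  A: 0 + 2(499.4) − 2(417.3) = 164.4
  C: 0 + 1(417.3) = 417.3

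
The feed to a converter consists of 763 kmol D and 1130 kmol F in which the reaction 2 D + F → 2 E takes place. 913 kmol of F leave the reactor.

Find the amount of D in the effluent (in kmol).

For F: n = n₀ − 1ξ → 913 = 1130 − 1ξ, giving ξ = 217 kmol.
Outlet amounts (n = n₀ + ν ξ):
  D: 763 − 2(217) = 329
  F: 1130 − 1(217) = 913
  E: 0 + 2(217) = 434

329 kmol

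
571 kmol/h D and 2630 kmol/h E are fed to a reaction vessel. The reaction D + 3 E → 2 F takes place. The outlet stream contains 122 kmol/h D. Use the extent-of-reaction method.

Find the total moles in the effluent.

For D: n = n₀ − 1ξ → 122 = 571 − 1ξ, giving ξ = 449 kmol/h.
Outlet amounts (n = n₀ + ν ξ):
  D: 571 − 1(449) = 122
  E: 2630 − 3(449) = 1283
  F: 0 + 2(449) = 898
Total out = 122 + 1283 + 898 = 2303 kmol/h.

2300 kmol/h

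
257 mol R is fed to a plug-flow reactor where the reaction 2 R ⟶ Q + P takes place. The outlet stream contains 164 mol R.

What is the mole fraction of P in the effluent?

0.181

For R: n = n₀ − 2ξ → 164 = 257 − 2ξ, giving ξ = 46.5 mol.
Outlet amounts (n = n₀ + ν ξ):
  R: 257 − 2(46.5) = 164
  Q: 0 + 1(46.5) = 46.5
  P: 0 + 1(46.5) = 46.5
Total out = 257 mol; y_P = 46.5 / 257 = 0.1809.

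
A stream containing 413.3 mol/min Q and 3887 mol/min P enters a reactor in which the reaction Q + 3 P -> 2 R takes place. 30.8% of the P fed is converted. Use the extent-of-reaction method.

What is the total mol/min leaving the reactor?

3500 mol/min

P reacted = 0.308 × 3887 = 1197 mol/min; ν_P = −3, so ξ = 1197/3 = 399.1 mol/min.
Outlet amounts (n = n₀ + ν ξ):
  Q: 413.3 − 1(399.1) = 14.23
  P: 3887 − 3(399.1) = 2690
  R: 0 + 2(399.1) = 798.1
Total out = 14.23 + 2690 + 798.1 = 3502 mol/min.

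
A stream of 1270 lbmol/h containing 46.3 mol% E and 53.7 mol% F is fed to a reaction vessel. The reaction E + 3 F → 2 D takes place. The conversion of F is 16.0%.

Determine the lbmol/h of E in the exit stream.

F reacted = 0.16 × 682 = 109.1 lbmol/h; ν_F = −3, so ξ = 109.1/3 = 36.37 lbmol/h.
Outlet amounts (n = n₀ + ν ξ):
  E: 588 − 1(36.37) = 551.6
  F: 682 − 3(36.37) = 572.9
  D: 0 + 2(36.37) = 72.75

552 lbmol/h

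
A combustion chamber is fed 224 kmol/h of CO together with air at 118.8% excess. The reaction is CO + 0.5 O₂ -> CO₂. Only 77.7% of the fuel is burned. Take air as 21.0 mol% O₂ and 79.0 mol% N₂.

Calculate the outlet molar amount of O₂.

158 kmol/h

Stoichiometric O₂ = 0.5 × 224 = 112 kmol/h; O₂ fed = 112 × 2.188 = 245.1 kmol/h.
N₂ fed = 245.1 × 79/21 = 921.9 kmol/h.
Fuel reacted = 0.777 × 224 → ξ = 174 kmol/h.
Outlet (n = n₀ + ν ξ):
  CO: 224 − 1(174) = 49.95
  O₂: 245.1 − 0.5(174) = 158
  N₂: 921.9 (inert)
  CO₂: 0 + 1(174) = 174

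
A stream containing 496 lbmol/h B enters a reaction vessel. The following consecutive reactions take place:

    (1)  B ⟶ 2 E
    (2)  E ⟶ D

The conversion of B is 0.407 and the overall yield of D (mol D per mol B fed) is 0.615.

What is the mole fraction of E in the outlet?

0.141

Conversion of B: B consumed = 1ξ₁ = 0.407 × 496 → ξ₁ = 201.9 lbmol/h.
Yield of D: 1ξ₂ / 496 = 0.615 → ξ₂ = 305 lbmol/h.
Outlet amounts (n = n₀ + Σ ν·ξ):
  B: 496 − 1(201.9) = 294.1
  E: 0 + 2(201.9) − 1(305) = 98.7
  D: 0 + 1(305) = 305
Total out = 697.9 lbmol/h; y_E = 98.7 / 697.9 = 0.1414.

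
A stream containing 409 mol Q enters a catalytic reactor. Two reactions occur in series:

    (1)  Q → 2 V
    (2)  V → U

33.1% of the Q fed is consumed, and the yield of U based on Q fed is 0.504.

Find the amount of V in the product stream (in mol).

64.6 mol

Conversion of Q: Q consumed = 1ξ₁ = 0.331 × 409 → ξ₁ = 135.4 mol.
Yield of U: 1ξ₂ / 409 = 0.504 → ξ₂ = 206.1 mol.
Outlet amounts (n = n₀ + Σ ν·ξ):
  Q: 409 − 1(135.4) = 273.6
  V: 0 + 2(135.4) − 1(206.1) = 64.62
  U: 0 + 1(206.1) = 206.1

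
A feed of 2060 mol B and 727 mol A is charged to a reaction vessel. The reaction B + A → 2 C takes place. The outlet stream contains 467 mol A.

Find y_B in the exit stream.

For A: n = n₀ − 1ξ → 467 = 727 − 1ξ, giving ξ = 260 mol.
Outlet amounts (n = n₀ + ν ξ):
  B: 2060 − 1(260) = 1800
  A: 727 − 1(260) = 467
  C: 0 + 2(260) = 520
Total out = 2787 mol; y_B = 1800 / 2787 = 0.6459.

0.646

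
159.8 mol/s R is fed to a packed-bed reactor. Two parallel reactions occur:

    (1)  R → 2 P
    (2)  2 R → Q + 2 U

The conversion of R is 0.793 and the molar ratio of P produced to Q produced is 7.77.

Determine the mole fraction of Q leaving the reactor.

Conversion of R: R consumed = 0.793 × 159.8 = 126.7 mol/s = 1ξ₁ + 2ξ₂.
Selectivity: 2ξ₁ / (1ξ₂) = 7.77 → ξ₁ = 3.885 ξ₂.
Substitute: (1·3.885 + 2) ξ₂ = 126.7 → ξ₂ = 21.53 mol/s, ξ₁ = 83.66 mol/s.
Outlet amounts (n = n₀ + Σ ν·ξ):
  R: 159.8 − 1(83.66) − 2(21.53) = 33.08
  P: 0 + 2(83.66) = 167.3
  Q: 0 + 1(21.53) = 21.53
  U: 0 + 2(21.53) = 43.07
Total out = 265 mol/s; y_Q = 21.53 / 265 = 0.08126.

0.0813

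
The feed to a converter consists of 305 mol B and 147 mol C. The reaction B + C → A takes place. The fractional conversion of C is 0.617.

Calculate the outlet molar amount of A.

90.7 mol

C reacted = 0.617 × 147 = 90.7 mol; ν_C = −1, so ξ = 90.7/1 = 90.7 mol.
Outlet amounts (n = n₀ + ν ξ):
  B: 305 − 1(90.7) = 214.3
  C: 147 − 1(90.7) = 56.3
  A: 0 + 1(90.7) = 90.7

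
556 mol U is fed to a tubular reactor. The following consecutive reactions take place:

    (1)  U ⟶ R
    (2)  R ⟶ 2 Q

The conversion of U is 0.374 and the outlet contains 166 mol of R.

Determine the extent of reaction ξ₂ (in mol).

Conversion of U: U consumed = 1ξ₁ = 0.374 × 556 → ξ₁ = 207.9 mol.
R balance: n_R = 0 + 1ξ₁ − 1ξ₂ = 166 → ξ₂ = (1·207.9 − 166)/1 = 41.94 mol.
Outlet amounts (n = n₀ + Σ ν·ξ):
  U: 556 − 1(207.9) = 348.1
  R: 0 + 1(207.9) − 1(41.94) = 166
  Q: 0 + 2(41.94) = 83.89

ξ₂ = 41.9 mol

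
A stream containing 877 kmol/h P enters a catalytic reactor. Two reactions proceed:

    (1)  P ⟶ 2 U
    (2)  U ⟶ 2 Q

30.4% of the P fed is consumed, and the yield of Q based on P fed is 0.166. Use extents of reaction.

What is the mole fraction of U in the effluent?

0.379

Conversion of P: P consumed = 1ξ₁ = 0.304 × 877 → ξ₁ = 266.6 kmol/h.
Yield of Q: 2ξ₂ / 877 = 0.166 → ξ₂ = 72.79 kmol/h.
Outlet amounts (n = n₀ + Σ ν·ξ):
  P: 877 − 1(266.6) = 610.4
  U: 0 + 2(266.6) − 1(72.79) = 460.4
  Q: 0 + 2(72.79) = 145.6
Total out = 1216 kmol/h; y_U = 460.4 / 1216 = 0.3785.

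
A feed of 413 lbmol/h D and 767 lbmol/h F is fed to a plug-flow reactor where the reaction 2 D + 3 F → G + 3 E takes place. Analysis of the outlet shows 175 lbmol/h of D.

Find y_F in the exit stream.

For D: n = n₀ − 2ξ → 175 = 413 − 2ξ, giving ξ = 119 lbmol/h.
Outlet amounts (n = n₀ + ν ξ):
  D: 413 − 2(119) = 175
  F: 767 − 3(119) = 410
  G: 0 + 1(119) = 119
  E: 0 + 3(119) = 357
Total out = 1061 lbmol/h; y_F = 410 / 1061 = 0.3864.

0.386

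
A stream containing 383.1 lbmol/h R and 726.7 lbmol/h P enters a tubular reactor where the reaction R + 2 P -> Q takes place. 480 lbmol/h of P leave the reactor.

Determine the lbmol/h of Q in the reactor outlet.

For P: n = n₀ − 2ξ → 480 = 726.7 − 2ξ, giving ξ = 123.4 lbmol/h.
Outlet amounts (n = n₀ + ν ξ):
  R: 383.1 − 1(123.4) = 259.8
  P: 726.7 − 2(123.4) = 480
  Q: 0 + 1(123.4) = 123.4

123 lbmol/h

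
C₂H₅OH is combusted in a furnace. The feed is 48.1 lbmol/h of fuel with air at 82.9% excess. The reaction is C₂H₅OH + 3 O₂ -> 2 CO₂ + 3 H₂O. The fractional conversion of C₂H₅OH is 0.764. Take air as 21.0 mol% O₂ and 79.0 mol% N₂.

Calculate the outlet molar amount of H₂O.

Stoichiometric O₂ = 3 × 48.1 = 144.3 lbmol/h; O₂ fed = 144.3 × 1.829 = 263.9 lbmol/h.
N₂ fed = 263.9 × 79/21 = 992.9 lbmol/h.
Fuel reacted = 0.764 × 48.1 → ξ = 36.75 lbmol/h.
Outlet (n = n₀ + ν ξ):
  C₂H₅OH: 48.1 − 1(36.75) = 11.35
  O₂: 263.9 − 3(36.75) = 153.7
  N₂: 992.9 (inert)
  CO₂: 0 + 2(36.75) = 73.5
  H₂O: 0 + 3(36.75) = 110.2

110 lbmol/h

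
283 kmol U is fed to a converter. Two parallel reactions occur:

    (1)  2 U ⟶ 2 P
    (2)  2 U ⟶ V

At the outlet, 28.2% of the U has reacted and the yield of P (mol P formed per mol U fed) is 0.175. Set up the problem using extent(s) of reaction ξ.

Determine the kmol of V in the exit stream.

15.1 kmol

Yield of P: 2ξ₁ / 283 = 0.175 → ξ₁ = 24.76 kmol.
Conversion of U: 2ξ₁ + 2ξ₂ = 0.282 × 283 = 79.81 → ξ₂ = 15.14 kmol.
Outlet amounts (n = n₀ + Σ ν·ξ):
  U: 283 − 2(24.76) − 2(15.14) = 203.2
  P: 0 + 2(24.76) = 49.52
  V: 0 + 1(15.14) = 15.14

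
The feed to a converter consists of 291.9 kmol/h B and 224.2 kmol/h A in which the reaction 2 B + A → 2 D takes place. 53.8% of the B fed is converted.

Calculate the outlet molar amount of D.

157 kmol/h

B reacted = 0.538 × 291.9 = 157 kmol/h; ν_B = −2, so ξ = 157/2 = 78.52 kmol/h.
Outlet amounts (n = n₀ + ν ξ):
  B: 291.9 − 2(78.52) = 134.9
  A: 224.2 − 1(78.52) = 145.7
  D: 0 + 2(78.52) = 157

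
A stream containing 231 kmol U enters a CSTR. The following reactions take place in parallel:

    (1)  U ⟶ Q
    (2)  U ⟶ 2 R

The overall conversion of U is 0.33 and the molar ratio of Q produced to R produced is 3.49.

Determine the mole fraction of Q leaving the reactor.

Conversion of U: U consumed = 0.33 × 231 = 76.23 kmol = 1ξ₁ + 1ξ₂.
Selectivity: 1ξ₁ / (2ξ₂) = 3.49 → ξ₁ = 6.98 ξ₂.
Substitute: (1·6.98 + 1) ξ₂ = 76.23 → ξ₂ = 9.553 kmol, ξ₁ = 66.68 kmol.
Outlet amounts (n = n₀ + Σ ν·ξ):
  U: 231 − 1(66.68) − 1(9.553) = 154.8
  Q: 0 + 1(66.68) = 66.68
  R: 0 + 2(9.553) = 19.11
Total out = 240.6 kmol; y_Q = 66.68 / 240.6 = 0.2772.

0.277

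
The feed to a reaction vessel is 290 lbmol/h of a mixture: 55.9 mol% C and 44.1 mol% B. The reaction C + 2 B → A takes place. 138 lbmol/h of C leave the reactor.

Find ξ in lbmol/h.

For C: n = n₀ − 1ξ → 138 = 162.1 − 1ξ, giving ξ = 24.11 lbmol/h.
Outlet amounts (n = n₀ + ν ξ):
  C: 162.1 − 1(24.11) = 138
  B: 127.9 − 2(24.11) = 79.67
  A: 0 + 1(24.11) = 24.11

ξ = 24.1 lbmol/h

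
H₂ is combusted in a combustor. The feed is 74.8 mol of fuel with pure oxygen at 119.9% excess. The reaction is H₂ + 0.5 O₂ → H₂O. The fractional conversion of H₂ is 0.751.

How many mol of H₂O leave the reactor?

Stoichiometric O₂ = 0.5 × 74.8 = 37.4 mol; O₂ fed = 37.4 × 2.199 = 82.24 mol.
Fuel reacted = 0.751 × 74.8 → ξ = 56.17 mol.
Outlet (n = n₀ + ν ξ):
  H₂: 74.8 − 1(56.17) = 18.63
  O₂: 82.24 − 0.5(56.17) = 54.16
  H₂O: 0 + 1(56.17) = 56.17

56.2 mol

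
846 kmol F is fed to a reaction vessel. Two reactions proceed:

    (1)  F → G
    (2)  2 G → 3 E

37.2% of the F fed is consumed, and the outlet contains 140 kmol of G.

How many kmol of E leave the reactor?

262 kmol

Conversion of F: F consumed = 1ξ₁ = 0.372 × 846 → ξ₁ = 314.7 kmol.
G balance: n_G = 0 + 1ξ₁ − 2ξ₂ = 140 → ξ₂ = (1·314.7 − 140)/2 = 87.36 kmol.
Outlet amounts (n = n₀ + Σ ν·ξ):
  F: 846 − 1(314.7) = 531.3
  G: 0 + 1(314.7) − 2(87.36) = 140
  E: 0 + 3(87.36) = 262.1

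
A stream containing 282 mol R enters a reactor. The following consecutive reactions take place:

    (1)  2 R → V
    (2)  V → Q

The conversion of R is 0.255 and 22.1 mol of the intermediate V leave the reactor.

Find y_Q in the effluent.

0.0563

Conversion of R: R consumed = 2ξ₁ = 0.255 × 282 → ξ₁ = 35.95 mol.
V balance: n_V = 0 + 1ξ₁ − 1ξ₂ = 22.1 → ξ₂ = (1·35.95 − 22.1)/1 = 13.85 mol.
Outlet amounts (n = n₀ + Σ ν·ξ):
  R: 282 − 2(35.95) = 210.1
  V: 0 + 1(35.95) − 1(13.85) = 22.1
  Q: 0 + 1(13.85) = 13.85
Total out = 246 mol; y_Q = 13.85 / 246 = 0.05631.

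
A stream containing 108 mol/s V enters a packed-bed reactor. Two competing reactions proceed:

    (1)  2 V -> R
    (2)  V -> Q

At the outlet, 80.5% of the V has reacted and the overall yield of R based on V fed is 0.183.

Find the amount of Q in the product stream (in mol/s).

Yield of R: 1ξ₁ / 108 = 0.183 → ξ₁ = 19.76 mol/s.
Conversion of V: 2ξ₁ + 1ξ₂ = 0.805 × 108 = 86.94 → ξ₂ = 47.41 mol/s.
Outlet amounts (n = n₀ + Σ ν·ξ):
  V: 108 − 2(19.76) − 1(47.41) = 21.06
  R: 0 + 1(19.76) = 19.76
  Q: 0 + 1(47.41) = 47.41

47.4 mol/s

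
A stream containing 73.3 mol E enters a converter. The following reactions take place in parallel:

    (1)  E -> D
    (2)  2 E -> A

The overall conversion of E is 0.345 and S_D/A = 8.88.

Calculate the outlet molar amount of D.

Conversion of E: E consumed = 0.345 × 73.3 = 25.29 mol = 1ξ₁ + 2ξ₂.
Selectivity: 1ξ₁ / (1ξ₂) = 8.88 → ξ₁ = 8.88 ξ₂.
Substitute: (1·8.88 + 2) ξ₂ = 25.29 → ξ₂ = 2.324 mol, ξ₁ = 20.64 mol.
Outlet amounts (n = n₀ + Σ ν·ξ):
  E: 73.3 − 1(20.64) − 2(2.324) = 48.01
  D: 0 + 1(20.64) = 20.64
  A: 0 + 1(2.324) = 2.324

20.6 mol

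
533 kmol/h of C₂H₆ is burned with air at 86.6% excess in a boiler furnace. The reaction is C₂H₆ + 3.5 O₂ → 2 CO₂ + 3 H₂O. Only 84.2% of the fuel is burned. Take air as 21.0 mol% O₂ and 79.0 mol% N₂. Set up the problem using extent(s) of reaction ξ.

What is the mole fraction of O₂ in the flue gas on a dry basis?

Stoichiometric O₂ = 3.5 × 533 = 1866 kmol/h; O₂ fed = 1866 × 1.866 = 3481 kmol/h.
N₂ fed = 3481 × 79/21 = 13100 kmol/h.
Fuel reacted = 0.842 × 533 → ξ = 448.8 kmol/h.
Outlet (n = n₀ + ν ξ):
  C₂H₆: 533 − 1(448.8) = 84.21
  O₂: 3481 − 3.5(448.8) = 1910
  N₂: 13100 (inert)
  CO₂: 0 + 2(448.8) = 897.6
  H₂O: 0 + 3(448.8) = 1346
Dry total = 15990 kmol/h; y_O₂ (dry) = 1910 / 15990 = 0.1195.

0.119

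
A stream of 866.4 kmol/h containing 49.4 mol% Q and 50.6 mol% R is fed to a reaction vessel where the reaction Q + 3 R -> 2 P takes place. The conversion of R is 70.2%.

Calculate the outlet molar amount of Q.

325 kmol/h

R reacted = 0.702 × 438.4 = 307.8 kmol/h; ν_R = −3, so ξ = 307.8/3 = 102.6 kmol/h.
Outlet amounts (n = n₀ + ν ξ):
  Q: 428 − 1(102.6) = 325.4
  R: 438.4 − 3(102.6) = 130.6
  P: 0 + 2(102.6) = 205.2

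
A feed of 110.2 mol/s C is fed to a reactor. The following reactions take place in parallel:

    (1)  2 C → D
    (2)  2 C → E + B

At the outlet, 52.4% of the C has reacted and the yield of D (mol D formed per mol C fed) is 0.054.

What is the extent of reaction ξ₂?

ξ₂ = 22.9 mol/s

Yield of D: 1ξ₁ / 110.2 = 0.054 → ξ₁ = 5.951 mol/s.
Conversion of C: 2ξ₁ + 2ξ₂ = 0.524 × 110.2 = 57.74 → ξ₂ = 22.92 mol/s.
Outlet amounts (n = n₀ + Σ ν·ξ):
  C: 110.2 − 2(5.951) − 2(22.92) = 52.46
  D: 0 + 1(5.951) = 5.951
  E: 0 + 1(22.92) = 22.92
  B: 0 + 1(22.92) = 22.92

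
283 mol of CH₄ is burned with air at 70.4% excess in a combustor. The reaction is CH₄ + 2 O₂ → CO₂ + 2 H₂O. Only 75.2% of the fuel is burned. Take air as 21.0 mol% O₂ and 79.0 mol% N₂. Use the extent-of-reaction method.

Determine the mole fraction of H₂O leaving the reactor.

0.0873

Stoichiometric O₂ = 2 × 283 = 566 mol; O₂ fed = 566 × 1.704 = 964.5 mol.
N₂ fed = 964.5 × 79/21 = 3628 mol.
Fuel reacted = 0.752 × 283 → ξ = 212.8 mol.
Outlet (n = n₀ + ν ξ):
  CH₄: 283 − 1(212.8) = 70.18
  O₂: 964.5 − 2(212.8) = 538.8
  N₂: 3628 (inert)
  CO₂: 0 + 1(212.8) = 212.8
  H₂O: 0 + 2(212.8) = 425.6
Total out = 4876 mol; y_H₂O = 425.6 / 4876 = 0.0873.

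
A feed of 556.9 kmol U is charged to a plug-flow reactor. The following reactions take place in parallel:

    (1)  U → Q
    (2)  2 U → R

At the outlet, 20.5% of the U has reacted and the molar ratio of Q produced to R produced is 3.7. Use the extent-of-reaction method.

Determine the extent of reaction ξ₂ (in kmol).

Conversion of U: U consumed = 0.205 × 556.9 = 114.2 kmol = 1ξ₁ + 2ξ₂.
Selectivity: 1ξ₁ / (1ξ₂) = 3.7 → ξ₁ = 3.7 ξ₂.
Substitute: (1·3.7 + 2) ξ₂ = 114.2 → ξ₂ = 20.03 kmol, ξ₁ = 74.11 kmol.
Outlet amounts (n = n₀ + Σ ν·ξ):
  U: 556.9 − 1(74.11) − 2(20.03) = 442.7
  Q: 0 + 1(74.11) = 74.11
  R: 0 + 1(20.03) = 20.03

ξ₂ = 20 kmol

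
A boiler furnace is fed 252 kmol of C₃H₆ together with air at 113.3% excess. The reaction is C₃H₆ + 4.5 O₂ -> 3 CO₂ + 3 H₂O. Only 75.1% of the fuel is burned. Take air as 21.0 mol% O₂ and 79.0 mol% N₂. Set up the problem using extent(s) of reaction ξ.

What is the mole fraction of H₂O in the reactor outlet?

Stoichiometric O₂ = 4.5 × 252 = 1134 kmol; O₂ fed = 1134 × 2.133 = 2419 kmol.
N₂ fed = 2419 × 79/21 = 9099 kmol.
Fuel reacted = 0.751 × 252 → ξ = 189.3 kmol.
Outlet (n = n₀ + ν ξ):
  C₃H₆: 252 − 1(189.3) = 62.75
  O₂: 2419 − 4.5(189.3) = 1567
  N₂: 9099 (inert)
  CO₂: 0 + 3(189.3) = 567.8
  H₂O: 0 + 3(189.3) = 567.8
Total out = 11860 kmol; y_H₂O = 567.8 / 11860 = 0.04785.

0.0479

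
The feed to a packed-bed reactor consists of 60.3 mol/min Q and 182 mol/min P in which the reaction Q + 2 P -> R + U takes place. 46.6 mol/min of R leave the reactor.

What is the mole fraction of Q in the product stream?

For R: n = n₀ + 1ξ → 46.6 = 0 + 1ξ, giving ξ = 46.6 mol/min.
Outlet amounts (n = n₀ + ν ξ):
  Q: 60.3 − 1(46.6) = 13.7
  P: 182 − 2(46.6) = 88.8
  R: 0 + 1(46.6) = 46.6
  U: 0 + 1(46.6) = 46.6
Total out = 195.7 mol/min; y_Q = 13.7 / 195.7 = 0.07001.

0.07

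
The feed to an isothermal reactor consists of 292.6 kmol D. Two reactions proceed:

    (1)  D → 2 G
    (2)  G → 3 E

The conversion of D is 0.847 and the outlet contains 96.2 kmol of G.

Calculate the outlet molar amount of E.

Conversion of D: D consumed = 1ξ₁ = 0.847 × 292.6 → ξ₁ = 247.8 kmol.
G balance: n_G = 0 + 2ξ₁ − 1ξ₂ = 96.2 → ξ₂ = (2·247.8 − 96.2)/1 = 399.5 kmol.
Outlet amounts (n = n₀ + Σ ν·ξ):
  D: 292.6 − 1(247.8) = 44.77
  G: 0 + 2(247.8) − 1(399.5) = 96.2
  E: 0 + 3(399.5) = 1198

1200 kmol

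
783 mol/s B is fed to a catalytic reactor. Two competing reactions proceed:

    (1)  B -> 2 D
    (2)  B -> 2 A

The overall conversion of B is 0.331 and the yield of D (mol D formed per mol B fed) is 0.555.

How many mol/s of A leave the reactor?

83.8 mol/s

Yield of D: 2ξ₁ / 783 = 0.555 → ξ₁ = 217.3 mol/s.
Conversion of B: 1ξ₁ + 1ξ₂ = 0.331 × 783 = 259.2 → ξ₂ = 41.89 mol/s.
Outlet amounts (n = n₀ + Σ ν·ξ):
  B: 783 − 1(217.3) − 1(41.89) = 523.8
  D: 0 + 2(217.3) = 434.6
  A: 0 + 2(41.89) = 83.78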